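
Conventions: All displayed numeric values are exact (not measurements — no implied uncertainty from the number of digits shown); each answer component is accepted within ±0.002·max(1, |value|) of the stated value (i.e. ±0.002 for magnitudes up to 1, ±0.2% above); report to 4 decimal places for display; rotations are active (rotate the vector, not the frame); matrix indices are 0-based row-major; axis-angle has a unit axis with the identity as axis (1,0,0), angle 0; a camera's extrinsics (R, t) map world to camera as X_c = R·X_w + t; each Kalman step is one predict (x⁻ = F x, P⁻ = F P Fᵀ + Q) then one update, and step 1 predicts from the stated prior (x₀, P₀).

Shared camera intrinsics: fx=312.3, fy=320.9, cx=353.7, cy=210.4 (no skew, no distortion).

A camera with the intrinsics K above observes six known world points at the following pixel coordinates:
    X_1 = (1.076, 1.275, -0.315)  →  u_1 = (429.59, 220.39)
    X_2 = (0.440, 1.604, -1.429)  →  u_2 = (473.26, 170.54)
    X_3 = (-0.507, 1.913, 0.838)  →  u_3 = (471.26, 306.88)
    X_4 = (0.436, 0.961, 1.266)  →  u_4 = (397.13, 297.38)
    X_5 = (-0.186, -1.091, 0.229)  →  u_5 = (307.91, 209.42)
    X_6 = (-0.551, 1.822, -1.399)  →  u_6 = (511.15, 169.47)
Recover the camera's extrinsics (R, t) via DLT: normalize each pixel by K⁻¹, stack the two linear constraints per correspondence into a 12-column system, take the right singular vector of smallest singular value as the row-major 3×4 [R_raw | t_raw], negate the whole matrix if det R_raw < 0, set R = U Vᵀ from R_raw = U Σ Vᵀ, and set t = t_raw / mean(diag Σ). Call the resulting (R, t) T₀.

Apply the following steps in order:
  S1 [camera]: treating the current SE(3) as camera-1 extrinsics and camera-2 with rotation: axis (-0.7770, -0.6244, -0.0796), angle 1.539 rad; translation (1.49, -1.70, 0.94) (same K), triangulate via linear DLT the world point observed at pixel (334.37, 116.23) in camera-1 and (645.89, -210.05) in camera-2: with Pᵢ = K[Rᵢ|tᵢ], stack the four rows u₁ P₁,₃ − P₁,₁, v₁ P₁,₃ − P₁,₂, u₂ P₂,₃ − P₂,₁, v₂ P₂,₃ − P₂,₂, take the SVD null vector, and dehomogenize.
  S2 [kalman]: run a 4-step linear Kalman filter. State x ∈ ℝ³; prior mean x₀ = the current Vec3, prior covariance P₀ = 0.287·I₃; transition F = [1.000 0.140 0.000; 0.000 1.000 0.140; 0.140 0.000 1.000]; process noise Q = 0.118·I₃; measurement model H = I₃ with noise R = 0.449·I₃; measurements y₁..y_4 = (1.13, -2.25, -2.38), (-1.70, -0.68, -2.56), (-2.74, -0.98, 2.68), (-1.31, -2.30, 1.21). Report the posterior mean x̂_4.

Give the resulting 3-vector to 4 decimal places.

result = (-1.3872, -1.7564, 0.2219)

source (pnp_recover): camera pose = R=[-0.0323 0.9482 -0.3161; -0.0081 0.3160 0.9487; 0.9994 0.0332 -0.0026], t=(0.3299, 0.1100, 5.4809)
after S1 (triangulate): (0.9452, -1.2846, -1.6557)
after S2 (kf_track): (-1.3872, -1.7564, 0.2219)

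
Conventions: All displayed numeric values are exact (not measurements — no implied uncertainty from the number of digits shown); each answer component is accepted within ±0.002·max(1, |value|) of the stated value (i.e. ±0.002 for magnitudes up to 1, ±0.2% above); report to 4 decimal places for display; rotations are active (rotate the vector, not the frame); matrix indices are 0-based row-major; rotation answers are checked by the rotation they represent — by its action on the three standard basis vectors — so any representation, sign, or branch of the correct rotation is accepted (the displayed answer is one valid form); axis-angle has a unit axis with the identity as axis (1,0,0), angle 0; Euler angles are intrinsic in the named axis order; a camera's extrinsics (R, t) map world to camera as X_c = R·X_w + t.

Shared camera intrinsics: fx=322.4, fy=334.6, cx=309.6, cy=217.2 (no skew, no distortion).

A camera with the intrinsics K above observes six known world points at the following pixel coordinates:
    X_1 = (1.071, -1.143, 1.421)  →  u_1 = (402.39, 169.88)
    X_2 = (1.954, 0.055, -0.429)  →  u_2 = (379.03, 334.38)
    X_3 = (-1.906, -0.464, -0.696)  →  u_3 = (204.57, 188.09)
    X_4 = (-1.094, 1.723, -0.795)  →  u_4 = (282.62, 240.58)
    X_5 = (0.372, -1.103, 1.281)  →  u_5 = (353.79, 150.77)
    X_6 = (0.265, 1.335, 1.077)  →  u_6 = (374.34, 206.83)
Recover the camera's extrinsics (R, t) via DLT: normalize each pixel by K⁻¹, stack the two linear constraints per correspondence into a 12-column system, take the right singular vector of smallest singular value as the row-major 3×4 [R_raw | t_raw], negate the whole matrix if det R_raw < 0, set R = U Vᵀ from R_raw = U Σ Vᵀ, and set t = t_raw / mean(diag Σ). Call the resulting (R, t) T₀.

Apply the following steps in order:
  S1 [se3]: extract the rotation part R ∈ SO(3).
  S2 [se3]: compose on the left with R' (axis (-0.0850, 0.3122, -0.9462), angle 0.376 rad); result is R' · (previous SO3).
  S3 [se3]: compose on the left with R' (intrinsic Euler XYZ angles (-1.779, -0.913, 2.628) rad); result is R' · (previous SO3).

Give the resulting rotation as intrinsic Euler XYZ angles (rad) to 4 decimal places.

source (pnp_recover): camera pose = R=[0.6781 0.3798 0.6292; 0.5905 0.2280 -0.7741; -0.4375 0.8965 -0.0697], t=(-0.0500, 0.1700, 5.5399)
after S1 (rot_of_se3): [0.6781 0.3798 0.6292; 0.5905 0.2280 -0.7741; -0.4375 0.8965 -0.0697]
after S2 (compose_so3): [0.7826 0.5401 0.3096; 0.3118 0.0905 -0.9458; -0.5388 0.8367 -0.0976]
after S3 (compose_so3): [-0.0840 -0.9769 0.1965; -0.9920 0.0633 -0.1091; 0.0942 -0.2041 -0.9744]

rotation (euler_xyz) = (3.0301, 0.1978, 1.6565)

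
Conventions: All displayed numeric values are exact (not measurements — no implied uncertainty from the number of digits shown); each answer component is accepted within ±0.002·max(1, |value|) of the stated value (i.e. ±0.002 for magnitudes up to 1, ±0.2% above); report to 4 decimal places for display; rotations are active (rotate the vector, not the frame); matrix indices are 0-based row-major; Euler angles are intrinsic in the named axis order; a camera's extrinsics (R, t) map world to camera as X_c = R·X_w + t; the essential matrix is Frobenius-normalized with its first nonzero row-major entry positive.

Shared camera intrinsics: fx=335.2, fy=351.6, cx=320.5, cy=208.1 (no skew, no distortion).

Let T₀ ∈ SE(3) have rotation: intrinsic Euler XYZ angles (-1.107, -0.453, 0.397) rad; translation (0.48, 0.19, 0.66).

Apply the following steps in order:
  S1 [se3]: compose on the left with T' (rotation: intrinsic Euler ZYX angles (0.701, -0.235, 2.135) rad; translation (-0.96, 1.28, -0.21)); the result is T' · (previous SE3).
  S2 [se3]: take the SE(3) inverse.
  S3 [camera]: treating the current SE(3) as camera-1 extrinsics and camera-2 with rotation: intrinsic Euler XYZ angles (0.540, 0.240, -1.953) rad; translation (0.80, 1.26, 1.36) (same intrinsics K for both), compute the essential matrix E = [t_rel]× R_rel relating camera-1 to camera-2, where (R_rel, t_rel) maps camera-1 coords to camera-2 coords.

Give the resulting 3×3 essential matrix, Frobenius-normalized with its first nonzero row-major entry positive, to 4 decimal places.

after S1 (compose_se3): R=[0.6144 -0.7840 0.0887; 0.3276 0.1512 -0.9326; 0.7178 0.6020 0.3498], t=(-0.1438, 1.1061, -0.2853)
after S2 (invert_se3): R=[0.6144 0.3276 0.7178; -0.7840 0.1512 0.6020; 0.0887 -0.9326 0.3498], t=(-0.0692, -0.1083, 1.1442)
after S3 (essential): [0.3064 0.2227 0.2533; -0.0666 -0.2803 -0.5123; -0.6056 -0.0443 0.2798]

matrix = [0.3064 0.2227 0.2533; -0.0666 -0.2803 -0.5123; -0.6056 -0.0443 0.2798]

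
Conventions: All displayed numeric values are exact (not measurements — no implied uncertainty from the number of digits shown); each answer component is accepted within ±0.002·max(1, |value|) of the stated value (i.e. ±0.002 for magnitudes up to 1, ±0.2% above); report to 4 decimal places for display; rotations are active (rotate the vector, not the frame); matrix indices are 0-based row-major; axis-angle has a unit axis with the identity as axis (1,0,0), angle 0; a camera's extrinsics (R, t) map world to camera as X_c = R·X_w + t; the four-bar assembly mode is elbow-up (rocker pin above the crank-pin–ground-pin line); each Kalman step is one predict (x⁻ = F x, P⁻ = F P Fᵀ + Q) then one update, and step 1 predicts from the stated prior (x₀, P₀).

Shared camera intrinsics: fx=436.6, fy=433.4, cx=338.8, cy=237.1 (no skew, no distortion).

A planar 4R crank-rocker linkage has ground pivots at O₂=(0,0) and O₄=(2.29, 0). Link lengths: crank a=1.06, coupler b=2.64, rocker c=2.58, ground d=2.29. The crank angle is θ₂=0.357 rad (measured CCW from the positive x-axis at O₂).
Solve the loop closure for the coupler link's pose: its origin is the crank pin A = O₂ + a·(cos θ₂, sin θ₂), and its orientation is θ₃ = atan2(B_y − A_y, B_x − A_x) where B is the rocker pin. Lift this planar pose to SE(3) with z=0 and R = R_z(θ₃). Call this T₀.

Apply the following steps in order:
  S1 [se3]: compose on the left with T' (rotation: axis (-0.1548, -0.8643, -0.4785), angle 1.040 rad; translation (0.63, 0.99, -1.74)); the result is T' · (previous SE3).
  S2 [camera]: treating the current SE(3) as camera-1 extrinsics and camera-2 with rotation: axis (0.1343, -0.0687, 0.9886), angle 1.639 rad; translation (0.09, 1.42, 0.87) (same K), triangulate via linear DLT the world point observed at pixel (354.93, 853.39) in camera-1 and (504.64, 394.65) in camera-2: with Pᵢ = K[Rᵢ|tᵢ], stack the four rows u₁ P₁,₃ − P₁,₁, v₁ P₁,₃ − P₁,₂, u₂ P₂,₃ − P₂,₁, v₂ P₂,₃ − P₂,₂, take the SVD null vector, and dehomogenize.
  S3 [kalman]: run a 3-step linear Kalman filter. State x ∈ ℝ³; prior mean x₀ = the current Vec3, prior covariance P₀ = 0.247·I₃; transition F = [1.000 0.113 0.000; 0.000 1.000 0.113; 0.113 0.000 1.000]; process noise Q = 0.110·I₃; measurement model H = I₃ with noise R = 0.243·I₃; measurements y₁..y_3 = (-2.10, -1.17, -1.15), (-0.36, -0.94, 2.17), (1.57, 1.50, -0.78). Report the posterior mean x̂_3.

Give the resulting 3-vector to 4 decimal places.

source (fourbar_fk): coupler pose = R=[0.5500 -0.8352 0.0000; 0.8352 0.5500 0.0000; 0.0000 0.0000 1.0000], t=(0.9932, 0.3704, 0.0000)
after S1 (compose_se3): R=[0.6848 -0.1694 -0.7088; 0.5403 0.7708 0.3377; 0.4891 -0.6142 0.6193], t=(1.3219, 0.9699, -0.9372)
after S2 (triangulate): (-0.1086, -0.7796, 1.9113)
after S3 (kf_track): (0.2883, 0.3566, 0.2091)

result = (0.2883, 0.3566, 0.2091)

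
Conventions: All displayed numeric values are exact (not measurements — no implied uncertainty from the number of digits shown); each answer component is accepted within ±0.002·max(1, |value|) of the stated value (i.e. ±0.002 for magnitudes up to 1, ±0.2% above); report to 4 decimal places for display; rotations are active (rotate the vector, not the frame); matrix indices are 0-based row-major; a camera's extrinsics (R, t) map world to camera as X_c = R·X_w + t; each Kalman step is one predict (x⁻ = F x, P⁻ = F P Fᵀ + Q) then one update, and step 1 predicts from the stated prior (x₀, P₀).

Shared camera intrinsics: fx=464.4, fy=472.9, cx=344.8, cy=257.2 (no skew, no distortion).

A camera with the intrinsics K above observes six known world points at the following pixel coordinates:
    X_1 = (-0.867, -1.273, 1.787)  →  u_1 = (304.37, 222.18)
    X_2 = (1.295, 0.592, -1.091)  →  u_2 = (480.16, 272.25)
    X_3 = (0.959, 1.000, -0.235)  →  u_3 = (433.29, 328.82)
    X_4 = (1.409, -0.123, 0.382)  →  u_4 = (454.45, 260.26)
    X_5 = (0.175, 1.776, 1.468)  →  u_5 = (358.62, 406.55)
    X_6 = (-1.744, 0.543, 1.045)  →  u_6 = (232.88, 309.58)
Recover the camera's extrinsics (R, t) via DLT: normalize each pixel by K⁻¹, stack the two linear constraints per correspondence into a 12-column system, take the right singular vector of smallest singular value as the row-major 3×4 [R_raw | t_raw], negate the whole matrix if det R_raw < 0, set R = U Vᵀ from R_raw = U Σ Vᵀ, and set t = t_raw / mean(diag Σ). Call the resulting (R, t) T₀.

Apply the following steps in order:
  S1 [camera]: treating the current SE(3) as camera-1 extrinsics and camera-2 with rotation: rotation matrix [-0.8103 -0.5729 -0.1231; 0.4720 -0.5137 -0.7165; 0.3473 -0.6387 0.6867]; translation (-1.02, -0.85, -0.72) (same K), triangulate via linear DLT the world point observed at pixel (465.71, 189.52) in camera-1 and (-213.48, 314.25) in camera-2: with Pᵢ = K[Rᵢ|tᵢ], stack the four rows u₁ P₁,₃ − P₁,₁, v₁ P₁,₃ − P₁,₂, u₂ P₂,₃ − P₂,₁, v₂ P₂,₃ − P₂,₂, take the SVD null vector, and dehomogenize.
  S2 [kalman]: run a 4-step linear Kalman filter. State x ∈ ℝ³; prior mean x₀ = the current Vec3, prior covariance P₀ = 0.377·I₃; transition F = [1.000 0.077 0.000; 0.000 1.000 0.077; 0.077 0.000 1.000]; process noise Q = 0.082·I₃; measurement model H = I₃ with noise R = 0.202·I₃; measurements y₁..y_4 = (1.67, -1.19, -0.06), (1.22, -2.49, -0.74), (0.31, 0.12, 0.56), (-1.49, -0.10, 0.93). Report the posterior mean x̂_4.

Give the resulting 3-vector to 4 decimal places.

result = (-0.2918, -0.5636, 0.5679)

source (pnp_recover): camera pose = R=[0.9989 -0.0420 -0.0189; 0.0460 0.9278 0.3702; 0.0020 -0.3707 0.9288], t=(0.1300, -0.0500, 6.1004)
after S1 (triangulate): (1.7529, -1.4975, 0.8065)
after S2 (kf_track): (-0.2918, -0.5636, 0.5679)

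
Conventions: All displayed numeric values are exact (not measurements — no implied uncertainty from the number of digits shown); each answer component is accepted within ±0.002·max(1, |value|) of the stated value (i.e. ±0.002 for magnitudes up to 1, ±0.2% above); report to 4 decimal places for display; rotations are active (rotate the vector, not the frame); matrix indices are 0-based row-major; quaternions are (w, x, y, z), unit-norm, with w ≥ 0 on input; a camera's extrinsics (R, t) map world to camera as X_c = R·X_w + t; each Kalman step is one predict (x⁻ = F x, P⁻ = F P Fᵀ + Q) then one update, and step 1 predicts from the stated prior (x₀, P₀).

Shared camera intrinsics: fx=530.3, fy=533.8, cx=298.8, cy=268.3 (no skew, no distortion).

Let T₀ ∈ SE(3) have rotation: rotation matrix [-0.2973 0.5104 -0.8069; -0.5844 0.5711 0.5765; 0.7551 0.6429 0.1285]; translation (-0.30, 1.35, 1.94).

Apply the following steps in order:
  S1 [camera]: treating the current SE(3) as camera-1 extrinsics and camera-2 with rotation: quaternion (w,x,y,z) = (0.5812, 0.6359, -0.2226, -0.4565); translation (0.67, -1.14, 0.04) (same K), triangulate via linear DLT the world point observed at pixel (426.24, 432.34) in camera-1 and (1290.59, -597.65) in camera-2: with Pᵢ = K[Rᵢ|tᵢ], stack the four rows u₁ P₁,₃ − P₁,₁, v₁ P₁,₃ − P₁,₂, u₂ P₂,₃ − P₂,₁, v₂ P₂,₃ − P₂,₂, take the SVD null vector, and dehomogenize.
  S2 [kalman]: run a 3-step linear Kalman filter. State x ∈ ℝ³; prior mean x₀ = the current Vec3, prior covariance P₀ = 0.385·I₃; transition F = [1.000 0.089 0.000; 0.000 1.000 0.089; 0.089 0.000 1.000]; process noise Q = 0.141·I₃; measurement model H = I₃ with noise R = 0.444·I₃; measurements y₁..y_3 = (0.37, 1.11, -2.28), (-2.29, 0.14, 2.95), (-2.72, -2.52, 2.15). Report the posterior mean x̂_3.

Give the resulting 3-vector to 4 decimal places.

result = (-1.4727, -0.6786, 1.0796)

after S1 (triangulate): (1.2050, 1.8131, -0.8329)
after S2 (kf_track): (-1.4727, -0.6786, 1.0796)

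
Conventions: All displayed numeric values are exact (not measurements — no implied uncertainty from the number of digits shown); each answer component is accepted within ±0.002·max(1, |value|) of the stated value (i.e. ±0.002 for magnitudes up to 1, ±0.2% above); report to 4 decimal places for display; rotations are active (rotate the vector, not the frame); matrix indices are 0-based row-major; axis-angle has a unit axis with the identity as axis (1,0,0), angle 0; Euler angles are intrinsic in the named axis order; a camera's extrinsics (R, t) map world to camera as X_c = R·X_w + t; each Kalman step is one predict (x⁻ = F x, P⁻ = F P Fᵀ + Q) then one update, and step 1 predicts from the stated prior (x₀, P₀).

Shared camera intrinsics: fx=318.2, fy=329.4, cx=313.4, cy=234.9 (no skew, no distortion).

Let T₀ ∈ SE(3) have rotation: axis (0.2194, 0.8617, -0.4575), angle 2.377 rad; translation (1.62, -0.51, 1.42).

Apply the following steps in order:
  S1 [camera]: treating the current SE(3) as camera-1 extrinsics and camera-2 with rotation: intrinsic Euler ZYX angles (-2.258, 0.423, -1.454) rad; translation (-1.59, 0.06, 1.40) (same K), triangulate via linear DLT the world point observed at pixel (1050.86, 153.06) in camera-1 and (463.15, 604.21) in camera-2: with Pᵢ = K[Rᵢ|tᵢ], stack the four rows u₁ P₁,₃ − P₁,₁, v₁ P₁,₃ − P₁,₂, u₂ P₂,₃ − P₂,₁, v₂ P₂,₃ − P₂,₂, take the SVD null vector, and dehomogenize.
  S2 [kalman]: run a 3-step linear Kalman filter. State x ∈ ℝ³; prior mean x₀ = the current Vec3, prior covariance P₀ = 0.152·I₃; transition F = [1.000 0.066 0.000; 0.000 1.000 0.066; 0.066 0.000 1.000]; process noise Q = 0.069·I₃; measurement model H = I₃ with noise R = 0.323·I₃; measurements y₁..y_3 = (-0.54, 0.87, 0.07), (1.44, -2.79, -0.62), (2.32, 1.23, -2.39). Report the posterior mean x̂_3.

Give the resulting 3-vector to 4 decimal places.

after S1 (triangulate): (-1.6542, 1.3757, 0.7935)
after S2 (kf_track): (0.7281, 0.2828, -0.8621)

result = (0.7281, 0.2828, -0.8621)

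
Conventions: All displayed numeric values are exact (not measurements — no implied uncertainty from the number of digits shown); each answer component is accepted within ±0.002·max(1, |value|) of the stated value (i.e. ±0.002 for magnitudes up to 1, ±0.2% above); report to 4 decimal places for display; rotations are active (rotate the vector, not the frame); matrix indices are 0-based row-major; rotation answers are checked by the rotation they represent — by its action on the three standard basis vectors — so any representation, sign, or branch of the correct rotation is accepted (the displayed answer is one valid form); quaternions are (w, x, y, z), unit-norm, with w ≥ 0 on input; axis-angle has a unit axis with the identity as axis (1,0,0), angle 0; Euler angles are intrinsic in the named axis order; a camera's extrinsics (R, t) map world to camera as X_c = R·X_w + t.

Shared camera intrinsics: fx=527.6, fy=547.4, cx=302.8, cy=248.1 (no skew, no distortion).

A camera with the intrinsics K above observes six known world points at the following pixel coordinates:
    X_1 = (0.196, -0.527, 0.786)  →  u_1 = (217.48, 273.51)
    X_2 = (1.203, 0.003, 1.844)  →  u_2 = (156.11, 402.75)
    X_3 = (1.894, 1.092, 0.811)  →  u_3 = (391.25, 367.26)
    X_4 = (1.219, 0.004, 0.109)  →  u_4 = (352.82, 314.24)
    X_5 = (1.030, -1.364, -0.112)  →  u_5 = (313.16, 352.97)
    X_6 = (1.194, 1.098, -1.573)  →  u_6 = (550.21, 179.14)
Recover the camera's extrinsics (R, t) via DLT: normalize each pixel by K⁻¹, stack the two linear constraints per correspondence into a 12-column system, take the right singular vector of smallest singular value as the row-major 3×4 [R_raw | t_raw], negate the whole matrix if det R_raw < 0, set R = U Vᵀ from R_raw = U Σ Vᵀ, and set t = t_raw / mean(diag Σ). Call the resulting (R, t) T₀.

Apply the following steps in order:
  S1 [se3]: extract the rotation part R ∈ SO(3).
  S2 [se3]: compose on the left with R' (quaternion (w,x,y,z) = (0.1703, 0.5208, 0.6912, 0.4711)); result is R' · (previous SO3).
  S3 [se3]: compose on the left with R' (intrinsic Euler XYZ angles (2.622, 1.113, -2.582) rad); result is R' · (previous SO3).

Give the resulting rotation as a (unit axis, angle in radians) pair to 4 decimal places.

rotation (axis_angle) = ((0.9751, 0.1646, -0.1484), 1.8059)

source (pnp_recover): camera pose = R=[0.5014 0.2901 -0.8151; 0.7805 -0.5583 0.2813; -0.3735 -0.7772 -0.5064], t=(-0.1000, -0.4400, 4.9785)
after S1 (rot_of_se3): [0.5014 0.2901 -0.8151; 0.7805 -0.5583 0.2813; -0.3735 -0.7772 -0.5064]
after S2 (compose_so3): [-0.0348 -0.9927 0.1153; 0.2751 -0.1205 -0.9538; 0.9608 -0.0015 0.2773]
after S3 (compose_so3): [0.9394 0.3422 -0.0183; 0.0536 -0.1995 -0.9784; -0.3385 0.9182 -0.2058]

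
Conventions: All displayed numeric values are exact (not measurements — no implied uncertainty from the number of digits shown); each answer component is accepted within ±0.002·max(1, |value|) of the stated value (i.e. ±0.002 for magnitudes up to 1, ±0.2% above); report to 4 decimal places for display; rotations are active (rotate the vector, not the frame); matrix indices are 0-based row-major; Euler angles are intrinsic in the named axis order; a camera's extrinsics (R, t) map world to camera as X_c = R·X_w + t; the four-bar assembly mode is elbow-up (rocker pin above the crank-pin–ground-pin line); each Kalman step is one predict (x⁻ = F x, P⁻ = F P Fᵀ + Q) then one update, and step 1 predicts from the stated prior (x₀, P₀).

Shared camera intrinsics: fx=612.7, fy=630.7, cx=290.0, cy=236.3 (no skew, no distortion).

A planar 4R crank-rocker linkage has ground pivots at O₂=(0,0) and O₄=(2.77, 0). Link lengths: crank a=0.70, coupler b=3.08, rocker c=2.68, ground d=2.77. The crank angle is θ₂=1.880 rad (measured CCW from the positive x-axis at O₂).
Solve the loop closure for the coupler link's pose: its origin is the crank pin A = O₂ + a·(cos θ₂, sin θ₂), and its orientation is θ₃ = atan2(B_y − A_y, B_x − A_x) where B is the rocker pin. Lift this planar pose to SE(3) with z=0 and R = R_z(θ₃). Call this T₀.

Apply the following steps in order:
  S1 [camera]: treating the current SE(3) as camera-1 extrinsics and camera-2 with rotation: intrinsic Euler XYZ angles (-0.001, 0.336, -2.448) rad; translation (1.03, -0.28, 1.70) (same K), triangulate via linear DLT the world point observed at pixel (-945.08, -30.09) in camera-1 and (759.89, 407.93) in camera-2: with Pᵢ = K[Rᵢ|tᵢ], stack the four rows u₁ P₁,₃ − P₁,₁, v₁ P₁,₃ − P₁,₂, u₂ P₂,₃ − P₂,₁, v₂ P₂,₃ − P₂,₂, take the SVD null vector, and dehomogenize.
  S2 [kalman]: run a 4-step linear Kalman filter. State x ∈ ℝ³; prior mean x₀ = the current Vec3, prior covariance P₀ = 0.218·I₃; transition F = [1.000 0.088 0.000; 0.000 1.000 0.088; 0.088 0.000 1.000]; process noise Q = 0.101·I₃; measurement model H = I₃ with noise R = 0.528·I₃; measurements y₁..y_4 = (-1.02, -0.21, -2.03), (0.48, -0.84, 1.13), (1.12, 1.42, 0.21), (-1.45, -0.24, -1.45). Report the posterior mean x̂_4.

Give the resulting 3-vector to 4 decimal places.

source (fourbar_fk): coupler pose = R=[0.7751 -0.6319 0.0000; 0.6319 0.7751 0.0000; 0.0000 0.0000 1.0000], t=(-0.2130, 0.6668, 0.0000)
after S1 (triangulate): (-0.7430, -0.3996, 0.2661)
after S2 (kf_track): (-0.4391, -0.0053, -0.4832)

result = (-0.4391, -0.0053, -0.4832)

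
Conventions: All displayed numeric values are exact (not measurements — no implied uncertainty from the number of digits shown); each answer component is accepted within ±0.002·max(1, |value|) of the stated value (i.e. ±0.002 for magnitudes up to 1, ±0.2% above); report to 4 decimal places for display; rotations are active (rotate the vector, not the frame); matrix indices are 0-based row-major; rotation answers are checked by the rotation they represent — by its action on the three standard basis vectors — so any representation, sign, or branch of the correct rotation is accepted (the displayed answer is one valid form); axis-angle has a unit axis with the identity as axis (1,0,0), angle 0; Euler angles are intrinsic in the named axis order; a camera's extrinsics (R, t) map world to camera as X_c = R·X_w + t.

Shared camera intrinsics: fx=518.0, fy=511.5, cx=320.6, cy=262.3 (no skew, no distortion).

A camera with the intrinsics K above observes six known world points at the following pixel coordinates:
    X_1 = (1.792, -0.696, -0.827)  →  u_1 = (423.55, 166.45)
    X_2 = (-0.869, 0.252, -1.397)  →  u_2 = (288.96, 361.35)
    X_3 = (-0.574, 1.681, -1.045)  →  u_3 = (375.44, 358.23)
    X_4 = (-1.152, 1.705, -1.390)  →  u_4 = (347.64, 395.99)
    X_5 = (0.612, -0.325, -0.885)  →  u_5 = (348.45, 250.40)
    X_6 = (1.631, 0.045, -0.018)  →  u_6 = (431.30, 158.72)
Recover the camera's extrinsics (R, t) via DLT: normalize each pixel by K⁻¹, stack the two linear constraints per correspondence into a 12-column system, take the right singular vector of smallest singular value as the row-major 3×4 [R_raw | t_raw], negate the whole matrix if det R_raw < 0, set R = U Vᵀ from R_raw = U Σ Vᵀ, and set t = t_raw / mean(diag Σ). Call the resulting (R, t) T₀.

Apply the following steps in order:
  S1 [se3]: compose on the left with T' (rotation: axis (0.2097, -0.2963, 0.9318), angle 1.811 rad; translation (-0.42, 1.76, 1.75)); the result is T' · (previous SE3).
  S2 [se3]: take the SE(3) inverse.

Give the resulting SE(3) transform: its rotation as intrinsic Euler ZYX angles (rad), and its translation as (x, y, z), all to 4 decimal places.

rotation (euler_zyx) = (-1.0083, -0.8838, -0.5051), translation = (1.3607, -5.8331, -4.2623)

source (pnp_recover): camera pose = R=[0.7419 0.6627 -0.1020; -0.4603 0.3927 -0.7962; -0.4875 0.6377 0.5964], t=(-0.0404, -0.4197, 6.4011)
after S1 (compose_se3): R=[0.3382 -0.5365 0.7732; 0.9398 0.1502 -0.3069; 0.0485 0.8304 0.5550], t=(-0.2943, -1.7107, 7.1436)
after S2 (invert_se3): R=[0.3382 0.9398 0.0485; -0.5365 0.1502 0.8304; 0.7732 -0.3069 0.5550], t=(1.3607, -5.8331, -4.2623)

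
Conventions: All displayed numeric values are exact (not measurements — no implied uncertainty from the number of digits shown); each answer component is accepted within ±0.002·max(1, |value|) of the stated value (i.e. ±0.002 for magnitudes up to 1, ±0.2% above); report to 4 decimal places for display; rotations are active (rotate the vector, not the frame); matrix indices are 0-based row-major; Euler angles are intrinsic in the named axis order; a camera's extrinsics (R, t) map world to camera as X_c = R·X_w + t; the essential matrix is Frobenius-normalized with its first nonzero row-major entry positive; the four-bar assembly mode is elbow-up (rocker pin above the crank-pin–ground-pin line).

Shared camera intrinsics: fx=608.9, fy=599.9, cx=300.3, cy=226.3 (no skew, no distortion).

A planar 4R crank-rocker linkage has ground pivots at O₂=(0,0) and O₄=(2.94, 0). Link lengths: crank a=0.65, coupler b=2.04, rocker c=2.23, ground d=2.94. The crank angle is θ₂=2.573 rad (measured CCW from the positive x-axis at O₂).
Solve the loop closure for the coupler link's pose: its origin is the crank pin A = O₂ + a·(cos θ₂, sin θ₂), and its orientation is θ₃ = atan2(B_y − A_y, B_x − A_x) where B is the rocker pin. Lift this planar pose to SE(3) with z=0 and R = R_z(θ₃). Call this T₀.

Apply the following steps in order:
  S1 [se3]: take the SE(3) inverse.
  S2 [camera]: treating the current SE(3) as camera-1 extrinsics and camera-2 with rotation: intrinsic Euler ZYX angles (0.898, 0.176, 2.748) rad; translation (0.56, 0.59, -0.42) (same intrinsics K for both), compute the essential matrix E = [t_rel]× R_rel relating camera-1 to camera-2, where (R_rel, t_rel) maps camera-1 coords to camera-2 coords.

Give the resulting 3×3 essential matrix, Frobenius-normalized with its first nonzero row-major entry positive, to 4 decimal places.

matrix = [0.0999 -0.2253 -0.0760; -0.2651 -0.3601 0.5474; 0.2763 -0.5491 -0.2367]

source (fourbar_fk): coupler pose = R=[0.8580 -0.5137 0.0000; 0.5137 0.8580 0.0000; 0.0000 0.0000 1.0000], t=(-0.5477, 0.3500, 0.0000)
after S1 (invert_se3): R=[0.8580 0.5137 0.0000; -0.5137 0.8580 0.0000; 0.0000 0.0000 1.0000], t=(0.2902, -0.5816, 0.0000)
after S2 (essential): [0.0999 -0.2253 -0.0760; -0.2651 -0.3601 0.5474; 0.2763 -0.5491 -0.2367]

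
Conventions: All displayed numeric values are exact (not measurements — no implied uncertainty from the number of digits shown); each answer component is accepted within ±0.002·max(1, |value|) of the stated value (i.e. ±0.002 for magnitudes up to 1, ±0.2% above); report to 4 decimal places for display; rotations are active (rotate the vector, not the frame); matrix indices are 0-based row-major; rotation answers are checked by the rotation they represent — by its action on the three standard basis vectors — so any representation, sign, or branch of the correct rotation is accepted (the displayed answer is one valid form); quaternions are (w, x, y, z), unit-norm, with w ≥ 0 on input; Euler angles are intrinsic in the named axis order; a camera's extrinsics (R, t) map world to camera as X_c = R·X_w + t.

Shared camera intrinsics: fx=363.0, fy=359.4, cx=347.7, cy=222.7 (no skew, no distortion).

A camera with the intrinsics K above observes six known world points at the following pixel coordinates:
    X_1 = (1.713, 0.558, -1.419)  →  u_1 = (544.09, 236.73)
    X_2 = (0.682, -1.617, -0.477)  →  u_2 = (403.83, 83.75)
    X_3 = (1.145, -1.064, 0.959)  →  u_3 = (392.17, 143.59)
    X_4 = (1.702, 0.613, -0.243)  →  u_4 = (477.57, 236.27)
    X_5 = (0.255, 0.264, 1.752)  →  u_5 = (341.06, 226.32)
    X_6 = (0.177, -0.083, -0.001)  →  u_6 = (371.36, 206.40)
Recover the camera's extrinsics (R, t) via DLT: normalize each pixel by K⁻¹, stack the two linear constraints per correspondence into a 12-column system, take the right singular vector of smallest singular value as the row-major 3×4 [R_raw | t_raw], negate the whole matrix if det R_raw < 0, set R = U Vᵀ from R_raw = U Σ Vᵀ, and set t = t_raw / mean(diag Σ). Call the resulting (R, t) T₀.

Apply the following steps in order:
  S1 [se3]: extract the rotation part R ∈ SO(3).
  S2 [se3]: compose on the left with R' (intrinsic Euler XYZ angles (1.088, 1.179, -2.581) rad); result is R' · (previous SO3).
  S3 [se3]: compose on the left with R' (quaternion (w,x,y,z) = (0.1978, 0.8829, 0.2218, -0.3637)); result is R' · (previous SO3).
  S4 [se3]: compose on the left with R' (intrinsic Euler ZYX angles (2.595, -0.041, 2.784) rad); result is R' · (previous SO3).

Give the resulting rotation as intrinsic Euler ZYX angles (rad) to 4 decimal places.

rotation (euler_zyx) = (0.2195, -0.4787, -0.1962)

source (pnp_recover): camera pose = R=[0.9310 0.1518 -0.3320; -0.1667 0.9859 -0.0166; 0.3248 0.0708 0.9431], t=(0.1800, -0.1200, 5.0504)
after S1 (rot_of_se3): [0.9310 0.1518 -0.3320; -0.1667 0.9859 -0.0166; 0.3248 0.0708 0.9431]
after S2 (compose_so3): [-0.0347 0.2165 0.9757; -0.9921 -0.1252 -0.0075; 0.1206 -0.9682 0.2191]
after S3 (compose_so3): [-0.6202 0.6077 0.4961; 0.7467 0.6511 0.1360; -0.2403 0.4548 -0.8576]
after S4 (compose_so3): [0.8663 -0.1259 -0.4834; 0.1932 0.9768 0.0919; 0.4607 -0.1731 0.8705]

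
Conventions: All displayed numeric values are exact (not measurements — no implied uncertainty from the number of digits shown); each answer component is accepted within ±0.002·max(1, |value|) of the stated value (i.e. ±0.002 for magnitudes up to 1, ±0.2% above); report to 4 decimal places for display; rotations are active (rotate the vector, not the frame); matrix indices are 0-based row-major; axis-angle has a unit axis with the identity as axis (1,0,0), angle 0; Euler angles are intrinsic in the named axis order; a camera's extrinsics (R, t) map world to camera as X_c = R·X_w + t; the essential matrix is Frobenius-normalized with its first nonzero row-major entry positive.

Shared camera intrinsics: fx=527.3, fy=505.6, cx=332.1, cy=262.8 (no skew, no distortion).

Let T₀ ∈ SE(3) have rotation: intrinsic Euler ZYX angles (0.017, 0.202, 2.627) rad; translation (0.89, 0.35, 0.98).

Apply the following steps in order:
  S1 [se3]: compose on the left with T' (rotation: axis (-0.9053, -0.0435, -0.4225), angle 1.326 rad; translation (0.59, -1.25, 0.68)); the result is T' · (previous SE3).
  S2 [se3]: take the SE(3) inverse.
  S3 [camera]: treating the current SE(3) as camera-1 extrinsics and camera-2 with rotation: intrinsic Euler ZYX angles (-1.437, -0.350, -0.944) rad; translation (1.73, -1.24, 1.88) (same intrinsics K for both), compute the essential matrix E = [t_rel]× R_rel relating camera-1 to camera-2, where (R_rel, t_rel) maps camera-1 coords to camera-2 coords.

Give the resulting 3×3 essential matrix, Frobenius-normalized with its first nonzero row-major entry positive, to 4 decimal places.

matrix = [0.0017 -0.3337 -0.5212; -0.3092 0.3108 -0.4300; -0.2136 0.4374 0.0540]

after S1 (compose_se3): R=[0.8033 -0.1646 -0.5724; -0.5472 0.1753 -0.8184; 0.2350 0.9707 0.0507], t=(1.7549, -0.6285, 1.0430)
after S2 (invert_se3): R=[0.8033 -0.5472 0.2350; -0.1646 0.1753 0.9707; -0.5724 -0.8184 0.0507], t=(-1.9988, -0.6134, 0.4372)
after S3 (essential): [0.0017 -0.3337 -0.5212; -0.3092 0.3108 -0.4300; -0.2136 0.4374 0.0540]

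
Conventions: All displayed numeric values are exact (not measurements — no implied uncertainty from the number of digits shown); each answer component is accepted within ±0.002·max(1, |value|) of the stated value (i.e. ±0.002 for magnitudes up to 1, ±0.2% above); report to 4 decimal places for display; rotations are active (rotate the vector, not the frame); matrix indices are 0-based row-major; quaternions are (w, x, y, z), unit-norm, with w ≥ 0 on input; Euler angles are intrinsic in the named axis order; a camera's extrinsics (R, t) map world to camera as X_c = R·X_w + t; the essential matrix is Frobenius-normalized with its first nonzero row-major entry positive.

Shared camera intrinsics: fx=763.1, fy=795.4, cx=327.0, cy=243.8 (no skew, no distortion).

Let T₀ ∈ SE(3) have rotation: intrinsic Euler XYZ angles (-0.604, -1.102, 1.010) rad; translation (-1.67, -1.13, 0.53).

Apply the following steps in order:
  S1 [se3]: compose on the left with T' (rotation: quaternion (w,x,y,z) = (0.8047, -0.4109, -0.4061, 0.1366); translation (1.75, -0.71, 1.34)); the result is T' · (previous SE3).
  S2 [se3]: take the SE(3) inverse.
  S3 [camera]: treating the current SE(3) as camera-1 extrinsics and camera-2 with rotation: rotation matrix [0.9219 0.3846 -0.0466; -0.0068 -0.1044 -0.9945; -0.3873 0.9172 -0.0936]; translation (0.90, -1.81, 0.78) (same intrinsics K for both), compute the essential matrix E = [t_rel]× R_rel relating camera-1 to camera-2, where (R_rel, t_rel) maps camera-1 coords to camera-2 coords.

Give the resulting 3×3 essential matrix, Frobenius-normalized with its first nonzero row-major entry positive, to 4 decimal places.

matrix = [0.2094 -0.6742 0.0060; 0.1874 0.0178 -0.2043; -0.4129 -0.1402 0.4840]

after S1 (compose_se3): R=[0.3314 0.4664 -0.8201; 0.6873 -0.7149 -0.1288; -0.6464 -0.5210 -0.5575], t=(0.1586, -2.0490, 1.4848)
after S2 (invert_se3): R=[0.3314 0.6873 -0.6464; 0.4664 -0.7149 -0.5210; -0.8201 -0.1288 -0.5575], t=(2.3155, -0.7651, 0.6938)
after S3 (essential): [0.2094 -0.6742 0.0060; 0.1874 0.0178 -0.2043; -0.4129 -0.1402 0.4840]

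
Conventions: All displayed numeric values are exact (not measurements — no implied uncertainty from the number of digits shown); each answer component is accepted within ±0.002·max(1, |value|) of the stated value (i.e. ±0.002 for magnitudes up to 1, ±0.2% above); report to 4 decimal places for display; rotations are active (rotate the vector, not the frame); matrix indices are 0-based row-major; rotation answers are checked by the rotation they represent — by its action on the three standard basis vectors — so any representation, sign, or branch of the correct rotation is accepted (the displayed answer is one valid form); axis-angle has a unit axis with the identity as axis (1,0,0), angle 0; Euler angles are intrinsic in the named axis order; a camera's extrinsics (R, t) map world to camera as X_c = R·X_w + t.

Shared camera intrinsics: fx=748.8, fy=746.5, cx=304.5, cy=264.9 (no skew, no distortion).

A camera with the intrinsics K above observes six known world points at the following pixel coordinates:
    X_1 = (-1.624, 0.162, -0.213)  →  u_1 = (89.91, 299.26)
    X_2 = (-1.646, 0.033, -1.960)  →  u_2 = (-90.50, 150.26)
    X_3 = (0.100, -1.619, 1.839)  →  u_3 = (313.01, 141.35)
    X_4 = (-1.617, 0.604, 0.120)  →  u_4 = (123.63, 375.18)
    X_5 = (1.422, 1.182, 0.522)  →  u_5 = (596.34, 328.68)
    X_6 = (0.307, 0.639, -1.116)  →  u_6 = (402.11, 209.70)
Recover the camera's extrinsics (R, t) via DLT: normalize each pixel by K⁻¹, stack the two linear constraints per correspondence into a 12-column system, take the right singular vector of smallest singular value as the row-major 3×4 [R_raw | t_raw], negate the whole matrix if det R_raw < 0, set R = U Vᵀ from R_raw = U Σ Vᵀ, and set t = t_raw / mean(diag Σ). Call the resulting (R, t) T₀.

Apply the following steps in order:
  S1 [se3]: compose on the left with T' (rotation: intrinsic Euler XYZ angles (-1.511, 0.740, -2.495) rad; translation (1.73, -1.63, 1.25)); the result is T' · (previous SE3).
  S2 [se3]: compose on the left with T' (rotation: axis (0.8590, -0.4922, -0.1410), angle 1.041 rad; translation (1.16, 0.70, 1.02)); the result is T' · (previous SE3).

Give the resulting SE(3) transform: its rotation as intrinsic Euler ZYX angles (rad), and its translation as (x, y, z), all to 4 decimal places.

rotation (euler_zyx) = (2.7472, -0.3907, 0.0148), translation = (4.5116, -0.3925, 5.1925)

source (pnp_recover): camera pose = R=[0.9494 0.2783 0.1457; -0.3123 0.8865 0.3414; -0.0342 -0.3696 0.9286], t=(0.1700, -0.3600, 4.9400)
after S1 (compose_se3): R=[-0.7215 -0.0188 0.6921; 0.5922 -0.5347 0.6028; 0.3588 0.8448 0.3970], t=(4.8006, 2.2599, 1.2976)
after S2 (compose_se3): R=[-0.8536 -0.3790 0.3573; 0.3553 -0.9253 -0.1327; 0.3809 0.0137 0.9245], t=(4.5116, -0.3925, 5.1925)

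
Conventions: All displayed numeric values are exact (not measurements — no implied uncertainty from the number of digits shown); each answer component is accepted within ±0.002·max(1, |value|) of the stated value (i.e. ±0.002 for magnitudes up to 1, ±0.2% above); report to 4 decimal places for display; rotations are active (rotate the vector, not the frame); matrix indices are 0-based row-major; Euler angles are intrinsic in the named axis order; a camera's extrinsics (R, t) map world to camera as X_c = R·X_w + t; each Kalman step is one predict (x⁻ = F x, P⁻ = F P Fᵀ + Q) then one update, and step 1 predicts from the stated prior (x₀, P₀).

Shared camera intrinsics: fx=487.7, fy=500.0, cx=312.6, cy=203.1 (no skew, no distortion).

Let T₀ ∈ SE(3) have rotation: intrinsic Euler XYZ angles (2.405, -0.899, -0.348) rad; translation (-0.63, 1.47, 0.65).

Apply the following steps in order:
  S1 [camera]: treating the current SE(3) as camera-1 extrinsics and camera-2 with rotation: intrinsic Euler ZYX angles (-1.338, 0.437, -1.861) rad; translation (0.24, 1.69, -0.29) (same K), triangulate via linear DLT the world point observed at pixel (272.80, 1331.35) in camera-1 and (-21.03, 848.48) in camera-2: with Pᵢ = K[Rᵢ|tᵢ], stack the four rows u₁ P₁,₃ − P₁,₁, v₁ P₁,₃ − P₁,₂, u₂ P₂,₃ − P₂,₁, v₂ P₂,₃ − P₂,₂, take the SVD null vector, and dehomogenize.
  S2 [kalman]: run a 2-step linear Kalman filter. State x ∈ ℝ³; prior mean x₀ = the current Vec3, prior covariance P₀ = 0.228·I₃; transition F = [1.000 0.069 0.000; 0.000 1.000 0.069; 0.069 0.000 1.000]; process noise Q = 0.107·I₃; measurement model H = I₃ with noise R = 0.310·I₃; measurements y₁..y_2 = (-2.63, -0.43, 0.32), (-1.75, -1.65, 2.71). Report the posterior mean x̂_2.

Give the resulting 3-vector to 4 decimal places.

result = (-1.6915, -1.1255, 0.9052)

after S1 (triangulate): (-0.5864, -0.9295, -1.3570)
after S2 (kf_track): (-1.6915, -1.1255, 0.9052)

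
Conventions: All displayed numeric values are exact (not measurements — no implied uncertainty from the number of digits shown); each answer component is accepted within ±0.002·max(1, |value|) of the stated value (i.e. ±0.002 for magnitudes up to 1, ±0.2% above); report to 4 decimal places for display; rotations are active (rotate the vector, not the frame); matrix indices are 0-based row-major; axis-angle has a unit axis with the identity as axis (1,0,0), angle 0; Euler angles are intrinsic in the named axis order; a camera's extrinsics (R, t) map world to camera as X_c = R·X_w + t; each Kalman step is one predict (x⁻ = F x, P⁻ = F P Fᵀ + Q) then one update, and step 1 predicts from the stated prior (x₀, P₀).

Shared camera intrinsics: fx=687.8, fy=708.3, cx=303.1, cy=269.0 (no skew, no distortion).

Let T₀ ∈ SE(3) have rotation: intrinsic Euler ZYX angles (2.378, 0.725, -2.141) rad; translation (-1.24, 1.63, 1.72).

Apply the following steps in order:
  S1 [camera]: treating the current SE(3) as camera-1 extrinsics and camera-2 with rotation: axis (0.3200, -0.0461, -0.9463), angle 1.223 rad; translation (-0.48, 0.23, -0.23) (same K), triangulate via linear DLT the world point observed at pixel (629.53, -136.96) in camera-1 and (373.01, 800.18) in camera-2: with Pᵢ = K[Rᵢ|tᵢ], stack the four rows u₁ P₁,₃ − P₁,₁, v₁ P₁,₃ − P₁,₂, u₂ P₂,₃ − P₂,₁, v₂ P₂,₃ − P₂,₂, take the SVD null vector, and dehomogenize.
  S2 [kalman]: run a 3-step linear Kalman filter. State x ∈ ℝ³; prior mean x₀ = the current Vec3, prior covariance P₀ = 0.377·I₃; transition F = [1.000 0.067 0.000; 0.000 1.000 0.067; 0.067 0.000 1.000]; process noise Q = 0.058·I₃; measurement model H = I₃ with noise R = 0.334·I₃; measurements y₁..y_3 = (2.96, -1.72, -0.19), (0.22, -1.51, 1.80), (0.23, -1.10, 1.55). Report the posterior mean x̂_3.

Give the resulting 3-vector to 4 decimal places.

after S1 (triangulate): (-1.2933, 1.8408, 1.6376)
after S2 (kf_track): (0.5015, -0.7854, 1.2806)

result = (0.5015, -0.7854, 1.2806)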